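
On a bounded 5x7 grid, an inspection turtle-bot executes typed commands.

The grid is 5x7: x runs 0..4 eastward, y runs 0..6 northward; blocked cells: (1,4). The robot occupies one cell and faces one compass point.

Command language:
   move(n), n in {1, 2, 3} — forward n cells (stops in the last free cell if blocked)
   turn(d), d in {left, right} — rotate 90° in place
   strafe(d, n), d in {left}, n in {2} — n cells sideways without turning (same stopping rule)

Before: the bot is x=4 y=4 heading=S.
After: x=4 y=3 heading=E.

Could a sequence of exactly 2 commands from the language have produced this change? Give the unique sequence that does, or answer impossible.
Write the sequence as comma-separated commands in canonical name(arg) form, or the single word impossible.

move(1), turn(left)

key: position moved to (4,3) AND the heading swung to E — translation plus rotation needed
from: x=4 y=4 heading=S
step 1 (move(1)): x=4 y=3 heading=S
step 2 (turn(left)): x=4 y=3 heading=E
uniquely the one of 36 2-step routes that fits.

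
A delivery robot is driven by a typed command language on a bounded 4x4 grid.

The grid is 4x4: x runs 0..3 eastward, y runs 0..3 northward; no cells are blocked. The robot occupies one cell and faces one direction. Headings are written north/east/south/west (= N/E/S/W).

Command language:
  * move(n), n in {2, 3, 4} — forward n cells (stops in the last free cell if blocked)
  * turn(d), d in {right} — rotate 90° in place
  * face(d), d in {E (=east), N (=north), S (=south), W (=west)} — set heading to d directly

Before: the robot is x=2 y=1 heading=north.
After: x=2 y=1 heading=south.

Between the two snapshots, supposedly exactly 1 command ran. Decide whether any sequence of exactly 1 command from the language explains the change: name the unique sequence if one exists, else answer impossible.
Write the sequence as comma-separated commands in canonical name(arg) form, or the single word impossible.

key: parked at (2,1) the whole time — nothing moves the robot
start: x=2 y=1 heading=north
t=1 face(S) ⇒ x=2 y=1 heading=south
all 8 alternatives checked — unique.

face(S)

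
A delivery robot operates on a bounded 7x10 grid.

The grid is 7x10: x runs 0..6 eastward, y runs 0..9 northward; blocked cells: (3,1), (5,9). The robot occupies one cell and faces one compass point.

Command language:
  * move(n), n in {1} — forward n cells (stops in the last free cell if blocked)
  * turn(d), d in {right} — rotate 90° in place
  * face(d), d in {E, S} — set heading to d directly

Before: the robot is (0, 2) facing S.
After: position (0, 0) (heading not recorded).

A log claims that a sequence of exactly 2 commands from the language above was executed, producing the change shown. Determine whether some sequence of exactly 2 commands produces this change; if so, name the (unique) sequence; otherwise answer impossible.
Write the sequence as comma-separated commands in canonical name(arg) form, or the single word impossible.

move(1), move(1)

t0: (0, 2) facing S
t=1 move(1) ⇒ (0, 1) facing S
t=2 move(1) ⇒ (0, 0) facing S
no rival 2-sequence matches.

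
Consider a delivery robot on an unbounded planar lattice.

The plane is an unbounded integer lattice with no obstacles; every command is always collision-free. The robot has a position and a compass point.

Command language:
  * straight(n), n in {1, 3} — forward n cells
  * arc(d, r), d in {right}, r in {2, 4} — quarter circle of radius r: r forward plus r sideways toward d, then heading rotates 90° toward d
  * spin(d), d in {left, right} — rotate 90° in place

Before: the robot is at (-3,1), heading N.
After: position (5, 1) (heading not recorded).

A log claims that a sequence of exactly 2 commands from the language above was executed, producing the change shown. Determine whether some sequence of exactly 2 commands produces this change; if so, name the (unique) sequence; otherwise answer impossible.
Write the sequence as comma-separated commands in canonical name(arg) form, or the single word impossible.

start: at (-3,1), heading N
step 1 (arc(right, 4)): at (1,5), heading E
step 2 (arc(right, 4)): at (5,1), heading S
no other 2-command option fits: unique.

arc(right, 4), arc(right, 4)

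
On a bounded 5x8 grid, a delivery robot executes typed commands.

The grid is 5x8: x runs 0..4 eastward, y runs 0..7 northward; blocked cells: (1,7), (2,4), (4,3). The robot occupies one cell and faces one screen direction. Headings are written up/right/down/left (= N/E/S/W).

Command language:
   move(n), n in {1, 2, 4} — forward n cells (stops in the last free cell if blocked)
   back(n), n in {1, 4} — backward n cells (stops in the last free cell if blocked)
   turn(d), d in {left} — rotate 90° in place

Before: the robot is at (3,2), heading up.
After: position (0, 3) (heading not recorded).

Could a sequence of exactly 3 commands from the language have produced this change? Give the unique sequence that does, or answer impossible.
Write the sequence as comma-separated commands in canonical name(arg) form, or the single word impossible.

move(1), turn(left), move(4)

key: running move(4) before move(1) would end elsewhere — order is forced
start: at (3,2), heading up
t=1 move(1) ⇒ at (3,3), heading up
t=2 turn(left) ⇒ at (3,3), heading left
t=3 move(4) ⇒ at (0,3), heading left
no rival 3-sequence matches.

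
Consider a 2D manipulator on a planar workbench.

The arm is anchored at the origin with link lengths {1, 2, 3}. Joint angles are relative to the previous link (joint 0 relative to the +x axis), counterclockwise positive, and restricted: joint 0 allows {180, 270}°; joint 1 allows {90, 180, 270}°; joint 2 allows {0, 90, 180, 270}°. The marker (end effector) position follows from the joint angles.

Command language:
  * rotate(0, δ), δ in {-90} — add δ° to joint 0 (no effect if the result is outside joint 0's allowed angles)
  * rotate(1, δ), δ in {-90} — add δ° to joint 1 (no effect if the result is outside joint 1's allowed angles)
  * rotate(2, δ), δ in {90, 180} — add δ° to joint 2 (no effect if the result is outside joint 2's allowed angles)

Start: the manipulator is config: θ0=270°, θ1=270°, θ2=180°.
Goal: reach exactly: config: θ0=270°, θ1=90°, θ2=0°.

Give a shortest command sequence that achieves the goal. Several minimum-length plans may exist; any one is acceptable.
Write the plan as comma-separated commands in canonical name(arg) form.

rotate(2, 180), rotate(1, -90), rotate(1, -90)

start: config: θ0=270°, θ1=270°, θ2=180°
step 1 (rotate(2, 180)): config: θ0=270°, θ1=270°, θ2=0°
step 2 (rotate(1, -90)): config: θ0=270°, θ1=180°, θ2=0°
step 3 (rotate(1, -90)): config: θ0=270°, θ1=90°, θ2=0°
minimal: 3 command(s), checked below 3.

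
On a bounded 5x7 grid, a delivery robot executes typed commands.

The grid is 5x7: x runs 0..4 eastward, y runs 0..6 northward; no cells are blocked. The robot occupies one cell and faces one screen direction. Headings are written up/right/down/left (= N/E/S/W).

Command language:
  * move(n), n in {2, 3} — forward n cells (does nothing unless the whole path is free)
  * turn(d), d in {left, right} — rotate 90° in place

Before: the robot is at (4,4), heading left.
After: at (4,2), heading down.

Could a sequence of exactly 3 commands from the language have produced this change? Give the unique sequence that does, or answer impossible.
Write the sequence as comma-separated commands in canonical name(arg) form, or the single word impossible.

turn(left), move(2), move(3)

key: move(3) would leave the grid, so it does nothing
initial: at (4,4), heading left
1. turn(left) → at (4,4), heading down
2. move(2) → at (4,2), heading down
3. move(3) → at (4,2), heading down
uniquely the one of 64 3-step routes that fits.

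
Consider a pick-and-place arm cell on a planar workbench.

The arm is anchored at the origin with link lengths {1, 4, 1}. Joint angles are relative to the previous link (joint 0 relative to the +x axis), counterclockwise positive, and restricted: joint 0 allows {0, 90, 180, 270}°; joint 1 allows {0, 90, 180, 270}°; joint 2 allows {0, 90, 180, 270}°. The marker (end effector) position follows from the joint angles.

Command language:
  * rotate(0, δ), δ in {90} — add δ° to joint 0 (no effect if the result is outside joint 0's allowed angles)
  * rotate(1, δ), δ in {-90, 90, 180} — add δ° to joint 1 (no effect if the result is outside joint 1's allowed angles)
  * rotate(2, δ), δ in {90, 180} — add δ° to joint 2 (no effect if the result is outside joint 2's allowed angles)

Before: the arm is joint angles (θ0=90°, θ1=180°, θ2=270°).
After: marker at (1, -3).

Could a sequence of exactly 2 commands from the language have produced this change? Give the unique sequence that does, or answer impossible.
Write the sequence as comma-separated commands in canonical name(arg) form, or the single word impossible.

rotate(2, 90), rotate(2, 90)

initial: joint angles (θ0=90°, θ1=180°, θ2=270°)
t=1 rotate(2, 90) ⇒ joint angles (θ0=90°, θ1=180°, θ2=0°)
t=2 rotate(2, 90) ⇒ joint angles (θ0=90°, θ1=180°, θ2=90°)
no other 2-command option fits: unique.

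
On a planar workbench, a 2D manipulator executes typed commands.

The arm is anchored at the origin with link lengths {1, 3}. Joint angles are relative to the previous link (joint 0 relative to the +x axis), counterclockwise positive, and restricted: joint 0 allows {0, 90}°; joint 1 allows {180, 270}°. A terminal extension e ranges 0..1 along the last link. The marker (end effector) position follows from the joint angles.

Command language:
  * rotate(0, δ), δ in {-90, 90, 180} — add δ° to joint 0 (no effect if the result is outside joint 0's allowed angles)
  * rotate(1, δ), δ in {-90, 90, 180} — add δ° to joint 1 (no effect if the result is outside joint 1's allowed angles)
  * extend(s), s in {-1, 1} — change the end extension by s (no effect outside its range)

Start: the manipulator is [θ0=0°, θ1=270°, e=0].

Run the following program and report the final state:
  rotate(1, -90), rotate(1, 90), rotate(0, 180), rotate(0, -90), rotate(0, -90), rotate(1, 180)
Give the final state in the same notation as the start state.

initial: [θ0=0°, θ1=270°, e=0]
1. rotate(1, -90) → [θ0=0°, θ1=180°, e=0]
2. rotate(1, 90) → [θ0=0°, θ1=270°, e=0]
3. rotate(0, 180) → [θ0=0°, θ1=270°, e=0]
4. rotate(0, -90) → [θ0=0°, θ1=270°, e=0]
5. rotate(0, -90) → [θ0=0°, θ1=270°, e=0]
6. rotate(1, 180) → [θ0=0°, θ1=270°, e=0]

[θ0=0°, θ1=270°, e=0]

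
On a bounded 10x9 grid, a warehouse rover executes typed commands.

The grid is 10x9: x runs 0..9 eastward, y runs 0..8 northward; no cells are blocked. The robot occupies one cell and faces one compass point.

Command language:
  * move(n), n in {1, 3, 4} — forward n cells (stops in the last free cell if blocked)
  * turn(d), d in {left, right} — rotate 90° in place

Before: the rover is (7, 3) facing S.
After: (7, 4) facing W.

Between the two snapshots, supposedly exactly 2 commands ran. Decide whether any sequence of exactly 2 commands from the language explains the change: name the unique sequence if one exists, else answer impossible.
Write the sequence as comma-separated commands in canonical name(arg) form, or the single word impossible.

impossible

every 2-command combo misses the target.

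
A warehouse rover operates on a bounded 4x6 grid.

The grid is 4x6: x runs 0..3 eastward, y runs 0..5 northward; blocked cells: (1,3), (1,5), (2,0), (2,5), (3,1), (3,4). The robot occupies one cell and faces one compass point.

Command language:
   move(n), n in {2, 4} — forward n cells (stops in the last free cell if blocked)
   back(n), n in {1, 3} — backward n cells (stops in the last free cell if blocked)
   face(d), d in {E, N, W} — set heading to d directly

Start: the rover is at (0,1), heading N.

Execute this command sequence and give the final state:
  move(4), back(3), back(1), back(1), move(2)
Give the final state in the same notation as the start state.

at (0,2), heading N

initial: at (0,1), heading N
1. move(4) → at (0,5), heading N
2. back(3) → at (0,2), heading N
3. back(1) → at (0,1), heading N
4. back(1) → at (0,0), heading N
5. move(2) → at (0,2), heading N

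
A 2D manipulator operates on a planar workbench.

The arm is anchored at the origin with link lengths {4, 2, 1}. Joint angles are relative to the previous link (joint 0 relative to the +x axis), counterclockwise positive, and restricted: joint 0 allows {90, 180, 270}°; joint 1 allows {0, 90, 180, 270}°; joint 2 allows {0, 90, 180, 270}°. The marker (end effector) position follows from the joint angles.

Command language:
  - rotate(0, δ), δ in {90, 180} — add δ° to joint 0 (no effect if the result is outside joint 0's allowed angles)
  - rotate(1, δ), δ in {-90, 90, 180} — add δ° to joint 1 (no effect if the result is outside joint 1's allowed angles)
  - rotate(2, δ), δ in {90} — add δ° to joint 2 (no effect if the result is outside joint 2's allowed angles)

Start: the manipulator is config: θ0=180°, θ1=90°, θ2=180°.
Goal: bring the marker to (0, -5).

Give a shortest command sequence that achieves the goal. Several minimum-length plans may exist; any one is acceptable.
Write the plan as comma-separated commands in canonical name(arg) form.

from: config: θ0=180°, θ1=90°, θ2=180°
t=1 rotate(1, -90) ⇒ config: θ0=180°, θ1=0°, θ2=180°
t=2 rotate(0, 90) ⇒ config: θ0=270°, θ1=0°, θ2=180°
nothing shorter than 2 reaches the goal.

rotate(1, -90), rotate(0, 90)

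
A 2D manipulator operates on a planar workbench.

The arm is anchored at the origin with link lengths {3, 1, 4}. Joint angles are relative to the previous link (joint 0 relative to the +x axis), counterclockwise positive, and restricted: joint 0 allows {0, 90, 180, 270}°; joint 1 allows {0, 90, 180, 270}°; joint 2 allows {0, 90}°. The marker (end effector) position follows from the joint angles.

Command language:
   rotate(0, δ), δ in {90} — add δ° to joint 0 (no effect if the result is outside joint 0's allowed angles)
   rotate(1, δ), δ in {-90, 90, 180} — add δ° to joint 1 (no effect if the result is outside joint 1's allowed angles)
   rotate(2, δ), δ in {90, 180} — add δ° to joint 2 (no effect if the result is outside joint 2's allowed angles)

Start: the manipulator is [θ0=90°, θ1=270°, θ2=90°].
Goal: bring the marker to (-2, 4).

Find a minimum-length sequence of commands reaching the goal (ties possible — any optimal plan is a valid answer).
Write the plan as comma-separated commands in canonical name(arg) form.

t0: [θ0=90°, θ1=270°, θ2=90°]
1. rotate(0, 90) → [θ0=180°, θ1=270°, θ2=90°]
2. rotate(1, -90) → [θ0=180°, θ1=180°, θ2=90°]
nothing shorter than 2 reaches the goal.

rotate(0, 90), rotate(1, -90)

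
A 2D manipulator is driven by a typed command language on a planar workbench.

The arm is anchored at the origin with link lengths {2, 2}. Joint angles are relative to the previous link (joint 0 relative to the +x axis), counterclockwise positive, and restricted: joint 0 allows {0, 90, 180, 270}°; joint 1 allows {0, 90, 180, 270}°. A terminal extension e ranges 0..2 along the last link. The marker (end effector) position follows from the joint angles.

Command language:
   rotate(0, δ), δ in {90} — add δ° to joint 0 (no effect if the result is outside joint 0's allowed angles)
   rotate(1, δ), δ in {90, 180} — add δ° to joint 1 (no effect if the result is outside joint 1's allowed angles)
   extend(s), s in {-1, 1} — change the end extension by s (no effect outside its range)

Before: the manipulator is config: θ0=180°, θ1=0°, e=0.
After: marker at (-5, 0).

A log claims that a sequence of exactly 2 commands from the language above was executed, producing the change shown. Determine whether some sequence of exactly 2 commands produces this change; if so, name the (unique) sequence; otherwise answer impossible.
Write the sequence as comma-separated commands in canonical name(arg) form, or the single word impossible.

key: order matters: swapping extend(-1) and extend(1) lands elsewhere
begin: config: θ0=180°, θ1=0°, e=0
1. extend(-1) → config: θ0=180°, θ1=0°, e=0
2. extend(1) → config: θ0=180°, θ1=0°, e=1
no rival 2-sequence matches.

extend(-1), extend(1)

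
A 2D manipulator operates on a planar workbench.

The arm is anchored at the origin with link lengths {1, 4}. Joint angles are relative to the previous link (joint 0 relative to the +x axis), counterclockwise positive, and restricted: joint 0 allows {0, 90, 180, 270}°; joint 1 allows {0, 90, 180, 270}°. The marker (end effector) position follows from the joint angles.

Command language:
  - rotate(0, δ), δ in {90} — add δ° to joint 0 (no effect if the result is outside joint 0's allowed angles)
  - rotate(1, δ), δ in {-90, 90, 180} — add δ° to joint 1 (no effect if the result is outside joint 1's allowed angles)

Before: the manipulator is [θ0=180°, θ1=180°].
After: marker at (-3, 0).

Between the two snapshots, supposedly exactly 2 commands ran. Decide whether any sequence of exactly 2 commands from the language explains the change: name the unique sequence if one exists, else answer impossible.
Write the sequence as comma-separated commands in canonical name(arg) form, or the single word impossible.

begin: [θ0=180°, θ1=180°]
1. rotate(0, 90) → [θ0=270°, θ1=180°]
2. rotate(0, 90) → [θ0=0°, θ1=180°]
no rival 2-sequence matches.

rotate(0, 90), rotate(0, 90)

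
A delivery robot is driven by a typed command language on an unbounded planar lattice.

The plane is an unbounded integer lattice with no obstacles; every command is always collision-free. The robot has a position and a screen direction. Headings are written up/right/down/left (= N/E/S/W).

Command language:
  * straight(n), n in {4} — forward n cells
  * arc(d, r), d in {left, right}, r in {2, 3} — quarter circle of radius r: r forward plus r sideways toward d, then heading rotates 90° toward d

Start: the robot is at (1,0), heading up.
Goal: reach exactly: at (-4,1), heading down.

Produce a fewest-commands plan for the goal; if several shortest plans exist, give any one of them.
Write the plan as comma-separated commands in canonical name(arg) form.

start: at (1,0), heading up
1. arc(left, 3) → at (-2,3), heading left
2. arc(left, 2) → at (-4,1), heading down
shorter routes all fall short; 2 is best.

arc(left, 3), arc(left, 2)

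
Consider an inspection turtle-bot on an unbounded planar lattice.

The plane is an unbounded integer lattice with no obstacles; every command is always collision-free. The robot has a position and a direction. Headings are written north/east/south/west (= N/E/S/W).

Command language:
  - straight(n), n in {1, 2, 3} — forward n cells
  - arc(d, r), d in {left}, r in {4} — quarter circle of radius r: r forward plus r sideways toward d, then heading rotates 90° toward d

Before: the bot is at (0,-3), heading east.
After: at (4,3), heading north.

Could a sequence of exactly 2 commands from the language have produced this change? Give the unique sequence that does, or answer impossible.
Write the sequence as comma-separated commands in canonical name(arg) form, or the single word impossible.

arc(left, 4), straight(2)

key: order matters: swapping arc(left, 4) and straight(2) lands elsewhere
from: at (0,-3), heading east
1. arc(left, 4) → at (4,1), heading north
2. straight(2) → at (4,3), heading north
uniquely the one of 16 2-step routes that fits.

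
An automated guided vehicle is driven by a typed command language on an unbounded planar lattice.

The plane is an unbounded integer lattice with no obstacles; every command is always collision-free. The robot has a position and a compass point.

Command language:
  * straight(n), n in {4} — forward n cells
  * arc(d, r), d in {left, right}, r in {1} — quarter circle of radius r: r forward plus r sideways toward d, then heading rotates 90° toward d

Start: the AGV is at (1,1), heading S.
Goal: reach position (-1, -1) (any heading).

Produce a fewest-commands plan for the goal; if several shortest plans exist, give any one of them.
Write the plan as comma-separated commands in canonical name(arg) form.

arc(right, 1), arc(left, 1)

t0: at (1,1), heading S
[1] after arc(right, 1): at (0,0), heading W
[2] after arc(left, 1): at (-1,-1), heading S
no 1-step plan works, so 2 is optimal.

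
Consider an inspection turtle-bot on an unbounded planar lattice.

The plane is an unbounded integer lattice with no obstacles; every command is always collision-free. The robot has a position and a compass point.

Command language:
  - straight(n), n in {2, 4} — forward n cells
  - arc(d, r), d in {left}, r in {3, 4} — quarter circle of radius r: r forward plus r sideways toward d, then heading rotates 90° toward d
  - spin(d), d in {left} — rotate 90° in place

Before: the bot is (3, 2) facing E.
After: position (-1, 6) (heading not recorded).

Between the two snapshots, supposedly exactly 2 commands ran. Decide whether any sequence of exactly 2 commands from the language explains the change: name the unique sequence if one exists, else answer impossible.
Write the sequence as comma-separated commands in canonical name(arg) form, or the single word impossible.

key: order matters: swapping spin(left) and arc(left, 4) lands elsewhere
initial: (3, 2) facing E
step 1 (spin(left)): (3, 2) facing N
step 2 (arc(left, 4)): (-1, 6) facing W
uniquely the one of 25 2-step routes that fits.

spin(left), arc(left, 4)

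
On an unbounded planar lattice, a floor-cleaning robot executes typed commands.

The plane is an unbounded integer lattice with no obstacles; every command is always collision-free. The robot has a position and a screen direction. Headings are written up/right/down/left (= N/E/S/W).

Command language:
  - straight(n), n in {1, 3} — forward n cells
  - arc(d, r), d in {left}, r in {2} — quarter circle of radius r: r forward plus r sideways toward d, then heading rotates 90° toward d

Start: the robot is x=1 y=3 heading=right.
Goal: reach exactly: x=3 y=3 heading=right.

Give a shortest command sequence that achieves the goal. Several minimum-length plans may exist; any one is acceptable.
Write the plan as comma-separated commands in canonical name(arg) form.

straight(1), straight(1)

start: x=1 y=3 heading=right
t=1 straight(1) ⇒ x=2 y=3 heading=right
t=2 straight(1) ⇒ x=3 y=3 heading=right
shorter routes all fall short; 2 is best.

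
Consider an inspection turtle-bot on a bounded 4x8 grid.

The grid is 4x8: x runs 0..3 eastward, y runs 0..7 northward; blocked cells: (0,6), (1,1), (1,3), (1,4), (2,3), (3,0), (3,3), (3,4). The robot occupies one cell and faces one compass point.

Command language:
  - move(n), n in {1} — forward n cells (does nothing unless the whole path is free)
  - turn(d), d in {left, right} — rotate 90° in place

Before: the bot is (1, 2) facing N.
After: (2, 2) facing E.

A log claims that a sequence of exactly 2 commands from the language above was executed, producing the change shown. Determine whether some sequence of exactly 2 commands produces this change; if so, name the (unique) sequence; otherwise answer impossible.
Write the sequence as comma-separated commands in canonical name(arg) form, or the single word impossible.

key: cell and facing (now E) both changed — the 2 commands mix motion and turning
start: (1, 2) facing N
step 1 (turn(right)): (1, 2) facing E
step 2 (move(1)): (2, 2) facing E
no rival 2-sequence matches.

turn(right), move(1)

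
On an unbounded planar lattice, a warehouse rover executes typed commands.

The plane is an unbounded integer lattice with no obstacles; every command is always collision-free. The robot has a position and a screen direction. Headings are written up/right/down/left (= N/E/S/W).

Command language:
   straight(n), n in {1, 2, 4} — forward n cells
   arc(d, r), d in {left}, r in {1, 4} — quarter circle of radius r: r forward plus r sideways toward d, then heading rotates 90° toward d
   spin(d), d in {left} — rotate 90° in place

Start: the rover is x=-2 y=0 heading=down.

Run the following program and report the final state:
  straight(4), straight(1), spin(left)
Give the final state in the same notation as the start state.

x=-2 y=-5 heading=right

from: x=-2 y=0 heading=down
step 1 (straight(4)): x=-2 y=-4 heading=down
step 2 (straight(1)): x=-2 y=-5 heading=down
step 3 (spin(left)): x=-2 y=-5 heading=right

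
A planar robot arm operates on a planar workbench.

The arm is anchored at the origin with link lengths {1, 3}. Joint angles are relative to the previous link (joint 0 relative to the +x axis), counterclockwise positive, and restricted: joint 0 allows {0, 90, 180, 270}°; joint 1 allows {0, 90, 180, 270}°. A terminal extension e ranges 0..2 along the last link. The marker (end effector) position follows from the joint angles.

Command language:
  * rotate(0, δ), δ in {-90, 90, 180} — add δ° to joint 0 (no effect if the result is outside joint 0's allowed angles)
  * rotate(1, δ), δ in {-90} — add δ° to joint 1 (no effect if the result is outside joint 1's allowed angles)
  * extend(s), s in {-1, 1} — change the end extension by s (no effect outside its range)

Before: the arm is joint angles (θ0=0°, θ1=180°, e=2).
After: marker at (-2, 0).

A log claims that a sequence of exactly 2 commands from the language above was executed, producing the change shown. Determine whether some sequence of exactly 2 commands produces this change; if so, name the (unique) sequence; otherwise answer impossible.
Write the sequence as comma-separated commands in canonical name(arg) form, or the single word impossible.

extend(-1), extend(-1)

initial: joint angles (θ0=0°, θ1=180°, e=2)
[1] after extend(-1): joint angles (θ0=0°, θ1=180°, e=1)
[2] after extend(-1): joint angles (θ0=0°, θ1=180°, e=0)
all 36 alternatives checked — unique.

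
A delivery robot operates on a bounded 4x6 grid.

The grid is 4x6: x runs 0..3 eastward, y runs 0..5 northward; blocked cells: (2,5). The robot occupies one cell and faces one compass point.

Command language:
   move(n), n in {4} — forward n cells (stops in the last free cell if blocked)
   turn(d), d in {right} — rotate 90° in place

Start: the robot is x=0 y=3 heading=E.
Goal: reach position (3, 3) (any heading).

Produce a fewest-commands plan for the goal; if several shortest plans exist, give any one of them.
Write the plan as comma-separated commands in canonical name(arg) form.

move(4)

t0: x=0 y=3 heading=E
[1] after move(4): x=3 y=3 heading=E
shorter routes all fall short; 1 is best.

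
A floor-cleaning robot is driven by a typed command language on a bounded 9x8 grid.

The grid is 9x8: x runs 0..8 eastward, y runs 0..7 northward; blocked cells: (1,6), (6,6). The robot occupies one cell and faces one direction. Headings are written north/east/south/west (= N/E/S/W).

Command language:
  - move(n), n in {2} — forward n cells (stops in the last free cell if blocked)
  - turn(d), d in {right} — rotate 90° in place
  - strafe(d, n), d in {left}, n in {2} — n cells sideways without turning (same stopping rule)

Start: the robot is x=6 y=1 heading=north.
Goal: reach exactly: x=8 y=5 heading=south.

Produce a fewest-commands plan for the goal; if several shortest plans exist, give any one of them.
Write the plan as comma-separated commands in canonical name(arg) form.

begin: x=6 y=1 heading=north
t=1 turn(right) ⇒ x=6 y=1 heading=east
t=2 strafe(left, 2) ⇒ x=6 y=3 heading=east
t=3 strafe(left, 2) ⇒ x=6 y=5 heading=east
t=4 turn(right) ⇒ x=6 y=5 heading=south
t=5 strafe(left, 2) ⇒ x=8 y=5 heading=south
nothing shorter than 5 reaches the goal.

turn(right), strafe(left, 2), strafe(left, 2), turn(right), strafe(left, 2)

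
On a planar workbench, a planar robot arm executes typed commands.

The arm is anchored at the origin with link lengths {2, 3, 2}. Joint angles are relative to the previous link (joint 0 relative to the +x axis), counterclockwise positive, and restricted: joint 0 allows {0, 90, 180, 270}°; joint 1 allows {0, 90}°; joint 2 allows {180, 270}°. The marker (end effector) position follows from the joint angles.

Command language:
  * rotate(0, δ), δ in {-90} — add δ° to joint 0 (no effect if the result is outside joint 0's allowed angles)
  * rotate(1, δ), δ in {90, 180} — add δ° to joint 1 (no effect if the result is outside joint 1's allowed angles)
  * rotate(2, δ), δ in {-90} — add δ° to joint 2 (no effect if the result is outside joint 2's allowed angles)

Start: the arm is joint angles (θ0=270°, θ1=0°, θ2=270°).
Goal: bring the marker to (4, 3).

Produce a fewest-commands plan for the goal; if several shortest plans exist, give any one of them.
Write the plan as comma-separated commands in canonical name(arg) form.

start: joint angles (θ0=270°, θ1=0°, θ2=270°)
[1] after rotate(1, 90): joint angles (θ0=270°, θ1=90°, θ2=270°)
[2] after rotate(0, -90): joint angles (θ0=180°, θ1=90°, θ2=270°)
[3] after rotate(0, -90): joint angles (θ0=90°, θ1=90°, θ2=270°)
[4] after rotate(0, -90): joint angles (θ0=0°, θ1=90°, θ2=270°)
nothing shorter than 4 reaches the goal.

rotate(1, 90), rotate(0, -90), rotate(0, -90), rotate(0, -90)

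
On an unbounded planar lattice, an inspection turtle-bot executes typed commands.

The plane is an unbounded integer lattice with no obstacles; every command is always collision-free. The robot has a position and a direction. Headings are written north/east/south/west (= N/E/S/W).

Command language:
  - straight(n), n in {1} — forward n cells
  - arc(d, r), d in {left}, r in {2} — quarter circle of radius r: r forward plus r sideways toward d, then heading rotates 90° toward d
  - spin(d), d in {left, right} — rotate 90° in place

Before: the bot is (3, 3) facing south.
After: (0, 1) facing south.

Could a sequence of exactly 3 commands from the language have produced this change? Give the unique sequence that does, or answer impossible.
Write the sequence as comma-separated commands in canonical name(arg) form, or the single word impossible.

spin(right), straight(1), arc(left, 2)

key: running arc(left, 2) before spin(right) would end elsewhere — order is forced
from: (3, 3) facing south
1. spin(right) → (3, 3) facing west
2. straight(1) → (2, 3) facing west
3. arc(left, 2) → (0, 1) facing south
uniquely the one of 64 3-step routes that fits.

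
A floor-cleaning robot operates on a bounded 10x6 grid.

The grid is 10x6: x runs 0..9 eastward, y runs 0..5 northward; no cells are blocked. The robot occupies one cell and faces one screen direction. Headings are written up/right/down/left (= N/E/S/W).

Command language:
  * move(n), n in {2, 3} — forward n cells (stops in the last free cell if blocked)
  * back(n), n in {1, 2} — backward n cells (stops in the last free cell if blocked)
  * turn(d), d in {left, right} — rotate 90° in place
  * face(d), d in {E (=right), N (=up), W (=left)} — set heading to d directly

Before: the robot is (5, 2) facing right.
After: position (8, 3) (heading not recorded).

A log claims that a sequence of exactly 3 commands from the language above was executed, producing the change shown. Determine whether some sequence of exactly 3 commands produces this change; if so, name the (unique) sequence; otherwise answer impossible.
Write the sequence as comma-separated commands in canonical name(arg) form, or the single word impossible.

key: running back(1) before move(3) would end elsewhere — order is forced
initial: (5, 2) facing right
step 1 (move(3)): (8, 2) facing right
step 2 (turn(right)): (8, 2) facing down
step 3 (back(1)): (8, 3) facing down
uniquely the one of 729 3-step routes that fits.

move(3), turn(right), back(1)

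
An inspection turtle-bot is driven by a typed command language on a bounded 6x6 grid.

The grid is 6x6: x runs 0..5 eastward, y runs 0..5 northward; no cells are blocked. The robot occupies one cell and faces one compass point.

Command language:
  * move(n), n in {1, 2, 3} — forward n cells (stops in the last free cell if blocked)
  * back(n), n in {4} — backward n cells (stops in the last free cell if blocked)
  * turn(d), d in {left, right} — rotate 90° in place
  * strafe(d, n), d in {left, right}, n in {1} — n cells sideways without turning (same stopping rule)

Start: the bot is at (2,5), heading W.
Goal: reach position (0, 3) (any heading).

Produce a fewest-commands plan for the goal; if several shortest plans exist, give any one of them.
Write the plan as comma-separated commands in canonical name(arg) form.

begin: at (2,5), heading W
1. move(2) → at (0,5), heading W
2. strafe(left, 1) → at (0,4), heading W
3. strafe(left, 1) → at (0,3), heading W
no 2-step plan works, so 3 is optimal.

move(2), strafe(left, 1), strafe(left, 1)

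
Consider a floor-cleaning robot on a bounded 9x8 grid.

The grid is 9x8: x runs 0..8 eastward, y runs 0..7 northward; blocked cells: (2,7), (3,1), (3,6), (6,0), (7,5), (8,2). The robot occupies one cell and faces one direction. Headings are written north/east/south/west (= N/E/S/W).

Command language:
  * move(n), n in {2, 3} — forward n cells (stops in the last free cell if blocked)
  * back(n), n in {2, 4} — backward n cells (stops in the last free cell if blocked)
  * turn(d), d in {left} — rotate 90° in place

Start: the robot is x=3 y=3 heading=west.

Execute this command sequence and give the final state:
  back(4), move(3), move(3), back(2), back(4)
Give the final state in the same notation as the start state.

x=7 y=3 heading=west

begin: x=3 y=3 heading=west
step 1 (back(4)): x=7 y=3 heading=west
step 2 (move(3)): x=4 y=3 heading=west
step 3 (move(3)): x=1 y=3 heading=west
step 4 (back(2)): x=3 y=3 heading=west
step 5 (back(4)): x=7 y=3 heading=west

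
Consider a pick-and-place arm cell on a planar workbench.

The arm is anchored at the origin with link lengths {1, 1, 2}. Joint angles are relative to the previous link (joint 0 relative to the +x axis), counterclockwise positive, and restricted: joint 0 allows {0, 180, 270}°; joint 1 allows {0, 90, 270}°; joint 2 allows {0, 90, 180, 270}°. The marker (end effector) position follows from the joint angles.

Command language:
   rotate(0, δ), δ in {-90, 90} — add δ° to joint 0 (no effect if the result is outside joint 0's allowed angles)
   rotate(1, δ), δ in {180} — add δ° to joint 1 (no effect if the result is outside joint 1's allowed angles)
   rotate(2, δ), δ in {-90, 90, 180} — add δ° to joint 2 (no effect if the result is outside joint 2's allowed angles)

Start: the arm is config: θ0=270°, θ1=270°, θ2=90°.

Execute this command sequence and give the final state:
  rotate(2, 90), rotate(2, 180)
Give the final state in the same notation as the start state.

initial: config: θ0=270°, θ1=270°, θ2=90°
t=1 rotate(2, 90) ⇒ config: θ0=270°, θ1=270°, θ2=180°
t=2 rotate(2, 180) ⇒ config: θ0=270°, θ1=270°, θ2=0°

config: θ0=270°, θ1=270°, θ2=0°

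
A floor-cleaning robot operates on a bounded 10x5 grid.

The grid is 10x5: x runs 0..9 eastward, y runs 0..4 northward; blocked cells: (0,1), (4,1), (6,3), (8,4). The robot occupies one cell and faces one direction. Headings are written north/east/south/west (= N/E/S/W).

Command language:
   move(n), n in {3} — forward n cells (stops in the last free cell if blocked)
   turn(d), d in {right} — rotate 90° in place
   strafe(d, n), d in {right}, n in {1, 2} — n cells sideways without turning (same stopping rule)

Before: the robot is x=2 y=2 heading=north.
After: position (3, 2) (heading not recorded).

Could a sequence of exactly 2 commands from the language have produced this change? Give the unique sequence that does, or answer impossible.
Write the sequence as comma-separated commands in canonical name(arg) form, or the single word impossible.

strafe(right, 1), turn(right)

key: order matters: swapping strafe(right, 1) and turn(right) lands elsewhere
start: x=2 y=2 heading=north
1. strafe(right, 1) → x=3 y=2 heading=north
2. turn(right) → x=3 y=2 heading=east
uniquely the one of 16 2-step routes that fits.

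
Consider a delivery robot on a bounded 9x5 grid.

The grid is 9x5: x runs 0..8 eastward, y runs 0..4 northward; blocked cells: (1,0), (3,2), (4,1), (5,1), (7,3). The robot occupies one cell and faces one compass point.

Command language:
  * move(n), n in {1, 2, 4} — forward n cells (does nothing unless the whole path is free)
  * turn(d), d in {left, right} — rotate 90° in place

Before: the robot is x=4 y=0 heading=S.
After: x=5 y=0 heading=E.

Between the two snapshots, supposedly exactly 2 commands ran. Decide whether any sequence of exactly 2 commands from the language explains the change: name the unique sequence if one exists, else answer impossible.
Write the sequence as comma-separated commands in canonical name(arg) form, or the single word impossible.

turn(left), move(1)

key: order matters: swapping turn(left) and move(1) lands elsewhere
begin: x=4 y=0 heading=S
[1] after turn(left): x=4 y=0 heading=E
[2] after move(1): x=5 y=0 heading=E
no other 2-command option fits: unique.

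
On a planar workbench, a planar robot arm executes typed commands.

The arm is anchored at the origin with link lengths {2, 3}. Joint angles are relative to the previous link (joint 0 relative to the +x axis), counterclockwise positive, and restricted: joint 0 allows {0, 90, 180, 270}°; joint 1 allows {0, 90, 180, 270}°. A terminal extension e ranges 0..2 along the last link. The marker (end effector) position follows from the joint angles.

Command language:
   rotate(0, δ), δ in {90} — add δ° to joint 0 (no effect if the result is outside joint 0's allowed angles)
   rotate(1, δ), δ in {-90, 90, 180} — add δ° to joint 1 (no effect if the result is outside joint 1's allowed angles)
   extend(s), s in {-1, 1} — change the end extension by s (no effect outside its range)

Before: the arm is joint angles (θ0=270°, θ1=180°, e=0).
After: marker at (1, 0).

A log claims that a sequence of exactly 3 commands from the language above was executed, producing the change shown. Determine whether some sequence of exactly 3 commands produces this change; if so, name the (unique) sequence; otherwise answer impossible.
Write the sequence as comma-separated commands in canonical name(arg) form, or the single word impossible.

rotate(0, 90), rotate(0, 90), rotate(0, 90)

t0: joint angles (θ0=270°, θ1=180°, e=0)
step 1 (rotate(0, 90)): joint angles (θ0=0°, θ1=180°, e=0)
step 2 (rotate(0, 90)): joint angles (θ0=90°, θ1=180°, e=0)
step 3 (rotate(0, 90)): joint angles (θ0=180°, θ1=180°, e=0)
no other 3-command option fits: unique.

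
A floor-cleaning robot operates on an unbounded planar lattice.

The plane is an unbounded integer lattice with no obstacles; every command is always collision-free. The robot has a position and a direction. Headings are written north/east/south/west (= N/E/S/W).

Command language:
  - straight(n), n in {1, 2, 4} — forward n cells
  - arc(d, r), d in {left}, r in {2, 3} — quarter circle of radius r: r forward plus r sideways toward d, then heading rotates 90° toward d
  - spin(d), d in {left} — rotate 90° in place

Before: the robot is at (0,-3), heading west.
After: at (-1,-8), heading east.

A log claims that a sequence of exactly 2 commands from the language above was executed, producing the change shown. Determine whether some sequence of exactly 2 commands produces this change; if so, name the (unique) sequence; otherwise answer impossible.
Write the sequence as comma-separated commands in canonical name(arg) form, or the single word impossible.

key: cell and facing (now E) both changed — the 2 commands mix motion and turning
start: at (0,-3), heading west
t=1 arc(left, 3) ⇒ at (-3,-6), heading south
t=2 arc(left, 2) ⇒ at (-1,-8), heading east
uniquely the one of 36 2-step routes that fits.

arc(left, 3), arc(left, 2)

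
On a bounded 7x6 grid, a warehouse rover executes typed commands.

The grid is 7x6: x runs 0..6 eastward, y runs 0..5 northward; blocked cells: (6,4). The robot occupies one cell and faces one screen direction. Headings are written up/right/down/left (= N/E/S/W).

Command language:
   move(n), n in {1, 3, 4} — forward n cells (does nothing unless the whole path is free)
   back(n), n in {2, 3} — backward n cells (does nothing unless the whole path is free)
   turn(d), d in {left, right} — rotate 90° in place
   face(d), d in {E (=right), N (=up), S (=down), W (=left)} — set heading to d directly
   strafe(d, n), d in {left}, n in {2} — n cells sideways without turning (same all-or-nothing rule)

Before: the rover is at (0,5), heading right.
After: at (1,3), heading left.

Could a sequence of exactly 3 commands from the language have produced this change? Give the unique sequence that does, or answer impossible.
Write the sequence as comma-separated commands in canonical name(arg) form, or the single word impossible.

move(1), face(W), strafe(left, 2)

key: order matters: swapping move(1) and strafe(left, 2) lands elsewhere
t0: at (0,5), heading right
1. move(1) → at (1,5), heading right
2. face(W) → at (1,5), heading left
3. strafe(left, 2) → at (1,3), heading left
no rival 3-sequence matches.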